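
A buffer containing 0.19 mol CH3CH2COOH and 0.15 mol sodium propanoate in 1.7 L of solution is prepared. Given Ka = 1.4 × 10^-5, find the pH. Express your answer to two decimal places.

pKa = −log(1.4 × 10^-5) = 4.854
Henderson–Hasselbalch: pH = pKa + log([CH3CH2COO-]/[CH3CH2COOH]) = 4.854 + log(0.15/0.19)
pH = 4.854 + (-0.103) = 4.75

pH = 4.75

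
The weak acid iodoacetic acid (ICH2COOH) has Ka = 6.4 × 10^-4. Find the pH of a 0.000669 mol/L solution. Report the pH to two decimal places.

pH = 3.39

ICH2COOH ⇌ ICH2COO- + H+
From the ICE table, Ka = [H+]²/(0.000669 − [H+]) = 6.4 × 10^-4.
Here C₀/Ka ≈ 1.05, so the small-[H+] approximation fails. Use the quadratic:
[H+] = (−Ka + √(Ka² + 4·Ka·C₀))/2 = 4.08 × 10^-4 M
pH = −log(4.08 × 10^-4) = 3.39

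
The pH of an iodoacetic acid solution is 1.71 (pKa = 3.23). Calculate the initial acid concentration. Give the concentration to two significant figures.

[H+] = 10^(-1.71) = 1.95 × 10^-2 M = x
Ka = 10^(−3.23) = 5.89 × 10^-4
Ka = x²/(C₀ − x) ⇒ C₀ = x + x²/Ka
C₀ = 1.95 × 10^-2 + (1.95 × 10^-2)²/(5.89 × 10^-4) = 6.65 × 10^-1 M

C₀ = 6.7 × 10^-1 M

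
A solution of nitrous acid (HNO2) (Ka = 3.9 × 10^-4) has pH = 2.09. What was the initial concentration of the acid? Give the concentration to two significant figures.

C₀ = 1.8 × 10^-1 M

[H+] = 10^(-2.09) = 8.13 × 10^-3 M = x
Ka = x²/(C₀ − x) ⇒ C₀ = x + x²/Ka
C₀ = 8.13 × 10^-3 + (8.13 × 10^-3)²/(3.9 × 10^-4) = 1.78 × 10^-1 M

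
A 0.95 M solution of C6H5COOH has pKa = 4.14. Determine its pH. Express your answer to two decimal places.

C6H5COOH ⇌ C6H5COO- + H+
Ka = 10^(−4.14) = 7.24 × 10^-5
From the ICE table, Ka = x²/(0.95 − x) = 7.24 × 10^-5.
Since Ka ≪ C₀, x ≈ √(Ka·C₀) = 8.29 × 10^-3 M.
(x/C₀ = 0.87% < 5%, so the approximation holds.)
pH = −log(8.29 × 10^-3) = 2.08

pH = 2.08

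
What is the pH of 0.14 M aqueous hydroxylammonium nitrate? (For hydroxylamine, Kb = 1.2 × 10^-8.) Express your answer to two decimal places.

pH = 3.47

NH3OH+ is the conjugate acid of the weak base NH2OH.
Ka = Kw/Kb = 1.0×10^-14 / 1.2 × 10^-8 = 8.33 × 10^-7
Ka = x²/(0.14 − x) = 8.33 × 10^-7
Assume x ≪ 0.14: x ≈ √(8.33 × 10^-7 × 0.14) = 3.41 × 10^-4 M
Check: 0.24% ionized — well under 5%, approximation valid.
pH = −log(3.41 × 10^-4) = 3.47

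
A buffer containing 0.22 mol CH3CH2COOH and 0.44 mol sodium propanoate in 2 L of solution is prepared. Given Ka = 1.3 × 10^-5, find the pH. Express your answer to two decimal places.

pH = 5.19

pKa = −log(1.3 × 10^-5) = 4.886
pH = pKa + log([A⁻]/[HA]) = 4.886 + log(0.44/0.22)
pH = 4.886 + (+0.301) = 5.19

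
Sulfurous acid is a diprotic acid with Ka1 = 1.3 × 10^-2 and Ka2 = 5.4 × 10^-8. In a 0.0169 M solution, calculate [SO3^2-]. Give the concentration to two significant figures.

5.4 × 10^-8 M

First ionization gives [H+] ≈ [HSO3-] = 9.68 × 10^-3 M.
Second step: Ka2 = [H+][SO3^2-]/[HSO3-] ≈ [SO3^2-] (since [H+] ≈ [HSO3-]).
So [SO3^2-] ≈ Ka2.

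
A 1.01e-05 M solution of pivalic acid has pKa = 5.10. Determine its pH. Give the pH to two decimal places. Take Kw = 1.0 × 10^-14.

pH = 5.23

(CH3)3CCOOH ⇌ (CH3)3CCOO- + H+
Ka = 10^(−5.10) = 7.94 × 10^-6
From the ICE table, Ka = [H+]²/(1.01e-05 − [H+]) = 7.94 × 10^-6.
[H+] is not negligible relative to C₀; solve [H+]² + 7.94e-06·[H+] − 8.02e-11 = 0.
[H+] = [−7.94e-06 + √(7.94e-06² + 3.21e-10)]/2 = 5.83 × 10^-6 M
pH = −log[H+] = −log(5.83 × 10^-6) = 5.23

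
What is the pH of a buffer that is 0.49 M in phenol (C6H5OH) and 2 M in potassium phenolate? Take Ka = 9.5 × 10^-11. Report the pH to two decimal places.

pKa = −log(9.5 × 10^-11) = 10.022
pH = pKa + log([A⁻]/[HA]) = 10.022 + log(2/0.49)
pH = 10.022 + (+0.611) = 10.63

pH = 10.63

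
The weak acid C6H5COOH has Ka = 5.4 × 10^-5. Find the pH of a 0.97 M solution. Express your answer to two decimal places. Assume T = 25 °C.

pH = 2.14

C6H5COOH ⇌ C6H5COO- + H+
From the ICE table, Ka = x²/(0.97 − x) = 5.4 × 10^-5.
Since Ka ≪ C₀, x ≈ √(Ka·C₀) = 7.24 × 10^-3 M.
Check: 0.75% ionized — well under 5%, approximation valid.
pH = −log[H+] = −log(7.24 × 10^-3) = 2.14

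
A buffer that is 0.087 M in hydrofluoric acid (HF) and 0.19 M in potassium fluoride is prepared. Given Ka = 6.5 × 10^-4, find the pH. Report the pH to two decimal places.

pKa = −log(6.5 × 10^-4) = 3.187
Using pH = pKa + log([base]/[acid]) with [base]/[acid] = 0.19/0.087:
pH = 3.187 + (+0.339) = 3.53

pH = 3.53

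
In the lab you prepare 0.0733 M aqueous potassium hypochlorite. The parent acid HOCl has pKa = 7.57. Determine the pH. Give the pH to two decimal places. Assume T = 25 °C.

OCl- is the conjugate base of the weak acid HOCl.
Ka = 10^(−7.57) = 2.69 × 10^-8
Kb = Kw/Ka = 1.0×10^-14 / 2.69 × 10^-8 = 3.72 × 10^-7
Kb = [OH-]²/(0.0733 − [OH-]) = 3.72 × 10^-7
Neglecting [OH-] in the denominator: [OH-] = √(3.72 × 10^-7 × 0.0733) = 1.65 × 10^-4 M
Check: 0.23% ionized — well under 5%, approximation valid.
pOH = −log(1.65 × 10^-4) = 3.78; pH = 14.00 − 3.78 = 10.22

pH = 10.22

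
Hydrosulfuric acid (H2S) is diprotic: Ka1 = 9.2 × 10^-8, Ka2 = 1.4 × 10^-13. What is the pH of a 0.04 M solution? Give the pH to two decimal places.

Ka1 ≫ Ka2, so treat the first dissociation as the only significant source of H+.
Ka1 = x²/(0.04 − x) = 9.2 × 10^-8
x ≈ √(9.2 × 10^-8 × 0.04) = 6.07 × 10^-5 M
pH = −log(6.07 × 10^-5) = 4.22

pH = 4.22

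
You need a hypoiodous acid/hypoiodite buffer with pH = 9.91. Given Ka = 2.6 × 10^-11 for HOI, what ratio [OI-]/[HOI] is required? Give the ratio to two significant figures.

pKa = -log(2.6 × 10^-11) = 10.585
pH = pKa + log(r) ⇒ log(r) = 9.91 − 10.585 = -0.675
r = [OI-]/[HOI] = 10^(-0.675) = 0.211

ratio = 0.21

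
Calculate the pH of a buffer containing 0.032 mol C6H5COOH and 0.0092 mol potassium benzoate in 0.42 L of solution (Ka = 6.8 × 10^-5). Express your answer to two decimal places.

pH = 3.63

pKa = −log(6.8 × 10^-5) = 4.167
pH = pKa + log([A⁻]/[HA]) = 4.167 + log(0.0092/0.032)
pH = 4.167 + (-0.541) = 3.63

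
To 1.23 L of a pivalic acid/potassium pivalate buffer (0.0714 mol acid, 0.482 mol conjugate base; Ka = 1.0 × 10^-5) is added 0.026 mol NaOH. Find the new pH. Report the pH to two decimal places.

OH- converts (CH3)3CCOOH to (CH3)3CCOO-: (CH3)3CCOOH → 0.0454 mol, (CH3)3CCOO- → 0.508 mol.
pKa = −log(1.0 × 10^-5) = 5.000
pH = pKa + log(n_(CH3)3CCOO-/n_(CH3)3CCOOH) = 5.000 + log(0.508/0.0454) = 5.000 + (+1.049)

pH = 6.05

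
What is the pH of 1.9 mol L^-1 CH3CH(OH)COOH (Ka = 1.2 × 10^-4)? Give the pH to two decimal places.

CH3CH(OH)COOH ⇌ CH3CH(OH)COO- + H+
From the ICE table, Ka = x²/(1.9 − x) = 1.2 × 10^-4.
Neglecting x in the denominator: x = √(1.2 × 10^-4 × 1.9) = 1.51 × 10^-2 M
Check: 0.79% ionized — well under 5%, approximation valid.
pH = −log[H+] = −log(1.51 × 10^-2) = 1.82

pH = 1.82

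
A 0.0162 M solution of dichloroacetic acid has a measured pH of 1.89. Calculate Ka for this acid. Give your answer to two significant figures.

[H+] = 10^(-1.89) = 1.29 × 10^-2 M
At equilibrium [HA] = 0.0162 − 1.29 × 10^-2 = 3.30 × 10^-3 M
Ka = [H+][A-]/[HA] = (1.29 × 10^-2)² / 3.30 × 10^-3 = 5.0 × 10^-2

Ka = 5.0 × 10^-2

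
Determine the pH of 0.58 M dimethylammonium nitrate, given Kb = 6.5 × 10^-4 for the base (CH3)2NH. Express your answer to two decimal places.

pH = 5.52

(CH3)2NH2+ is the conjugate acid of the weak base (CH3)2NH.
Ka = Kw/Kb = 1.0×10^-14 / 6.5 × 10^-4 = 1.54 × 10^-11
From the ICE table, Ka = x²/(0.58 − x) = 1.54 × 10^-11.
Assume x ≪ 0.58: x ≈ √(1.54 × 10^-11 × 0.58) = 2.99 × 10^-6 M
(x/C₀ = 0.00052% < 5%, so the approximation holds.)
pH = −log[H+] = −log(2.99 × 10^-6) = 5.52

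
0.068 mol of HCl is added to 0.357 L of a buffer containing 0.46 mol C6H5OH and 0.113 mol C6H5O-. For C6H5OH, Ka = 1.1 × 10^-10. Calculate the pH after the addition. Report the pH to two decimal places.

After neutralization: n(C6H5OH) = 0.528 mol, n(C6H5O-) = 0.045 mol.
pKa = −log(1.1 × 10^-10) = 9.959
pH = pKa + log(n_C6H5O-/n_C6H5OH) = 9.959 + log(0.045/0.528) = 9.959 + (-1.069)

pH = 8.89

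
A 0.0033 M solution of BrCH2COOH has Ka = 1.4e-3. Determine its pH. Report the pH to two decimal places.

pH = 2.81

BrCH2COOH ⇌ BrCH2COO- + H+
Let x = [H+] at equilibrium. Ka = x²/(0.0033 − x).
The 5% rule fails; solving x² + Ka·x − Ka·C₀ = 0 exactly:
x = [−0.0014 + √(0.0014² + 1.85e-05)]/2 = 1.56 × 10^-3 M
pH = −log[H+] = −log(1.56 × 10^-3) = 2.81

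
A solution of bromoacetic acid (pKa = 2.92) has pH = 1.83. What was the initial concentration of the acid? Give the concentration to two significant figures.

[H+] = 10^(-1.83) = 1.48 × 10^-2 M = x
Ka = 10^(−2.92) = 1.20 × 10^-3
Ka = x²/(C₀ − x) ⇒ C₀ = x + x²/Ka
C₀ = 1.48 × 10^-2 + (1.48 × 10^-2)²/(1.20 × 10^-3) = 1.97 × 10^-1 M

C₀ = 2.0 × 10^-1 M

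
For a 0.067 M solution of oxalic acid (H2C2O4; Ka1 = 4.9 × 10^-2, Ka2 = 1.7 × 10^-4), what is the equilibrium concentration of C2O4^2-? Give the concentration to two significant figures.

First ionization gives [H+] ≈ [HC2O4-] = 3.78 × 10^-2 M.
Second step: Ka2 = [H+][C2O4^2-]/[HC2O4-] ≈ [C2O4^2-] (since [H+] ≈ [HC2O4-]).
So [C2O4^2-] ≈ Ka2.

1.7 × 10^-4 M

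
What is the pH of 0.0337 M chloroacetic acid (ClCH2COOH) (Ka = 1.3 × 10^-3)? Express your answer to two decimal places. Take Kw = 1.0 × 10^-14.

pH = 2.22

ClCH2COOH ⇌ ClCH2COO- + H+
Ka = [H+]²/(0.0337 − [H+]) = 1.3 × 10^-3
The 5% rule fails; solving [H+]² + Ka·[H+] − Ka·C₀ = 0 exactly:
[H+] = [−0.0013 + √(0.0013² + 0.000175)]/2 = 6.00 × 10^-3 M
pH = −log[H+] = −log(6.00 × 10^-3) = 2.22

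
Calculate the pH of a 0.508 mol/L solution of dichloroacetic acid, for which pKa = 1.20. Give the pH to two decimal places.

Cl2CHCOOH ⇌ Cl2CHCOO- + H+
Ka = 10^(−1.20) = 6.31 × 10^-2
Let x = [H+] at equilibrium. Ka = x²/(0.508 − x).
x is not negligible relative to C₀; solve x² + 0.0631·x − 0.0321 = 0.
x = [−0.0631 + √(0.0631² + 0.128)]/2 = 1.50 × 10^-1 M
pH = −log[H+] = −log(1.50 × 10^-1) = 0.82

pH = 0.82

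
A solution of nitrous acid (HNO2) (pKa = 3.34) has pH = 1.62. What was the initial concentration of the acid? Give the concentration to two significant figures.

[H+] = 10^(-1.62) = 2.40 × 10^-2 M = x
Ka = 10^(−3.34) = 4.57 × 10^-4
Ka = x²/(C₀ − x) ⇒ C₀ = x + x²/Ka
C₀ = 2.40 × 10^-2 + (2.40 × 10^-2)²/(4.57 × 10^-4) = 1.28 M

C₀ = 1.3 M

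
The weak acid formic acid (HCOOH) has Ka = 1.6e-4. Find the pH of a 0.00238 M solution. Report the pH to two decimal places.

HCOOH ⇌ HCOO- + H+
Ka = [H+]²/(0.00238 − [H+]) = 1.6 × 10^-4
Here C₀/Ka ≈ 14.9, so the small-[H+] approximation fails. Use the quadratic:
[H+] = (−Ka + √(Ka² + 4·Ka·C₀))/2 = 5.42 × 10^-4 M
pH = −log[H+] = −log(5.42 × 10^-4) = 3.27

pH = 3.27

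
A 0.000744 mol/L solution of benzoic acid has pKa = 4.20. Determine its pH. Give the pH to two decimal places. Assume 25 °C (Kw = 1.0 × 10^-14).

C6H5COOH ⇌ C6H5COO- + H+
Ka = 10^(−4.20) = 6.31 × 10^-5
From the ICE table, Ka = x²/(0.000744 − x) = 6.31 × 10^-5.
Here C₀/Ka ≈ 11.8, so the small-x approximation fails. Use the quadratic:
x = [−6.31e-05 + √(6.31e-05² + 1.88e-07)]/2 = 1.87 × 10^-4 M
pH = −log(1.87 × 10^-4) = 3.73

pH = 3.73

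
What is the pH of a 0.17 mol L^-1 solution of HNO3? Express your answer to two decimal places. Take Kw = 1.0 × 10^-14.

pH = 0.77

HNO3 is a strong acid and dissociates completely, so [H+] = 0.17 M.
pH = -log(0.17) = 0.77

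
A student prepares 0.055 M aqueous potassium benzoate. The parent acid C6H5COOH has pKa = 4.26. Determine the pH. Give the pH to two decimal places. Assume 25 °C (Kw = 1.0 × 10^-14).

pH = 8.50

C6H5COO- is the conjugate base of the weak acid C6H5COOH.
Ka = 10^(−4.26) = 5.50 × 10^-5
Kb = Kw/Ka = 1.0×10^-14 / 5.50 × 10^-5 = 1.82 × 10^-10
From the ICE table, Kb = x²/(0.055 − x) = 1.82 × 10^-10.
Assume x ≪ 0.055: x ≈ √(1.82 × 10^-10 × 0.055) = 3.16 × 10^-6 M
Check: 0.0058% ionized — well under 5%, approximation valid.
pOH = −log(3.16 × 10^-6) = 5.50; pH = 14.00 − 5.50 = 8.50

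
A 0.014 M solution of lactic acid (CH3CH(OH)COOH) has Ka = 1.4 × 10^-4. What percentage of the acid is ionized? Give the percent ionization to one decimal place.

CH3CH(OH)COOH ⇌ CH3CH(OH)COO- + H+; let x = [H+] at equilibrium.
Ka = x²/(C₀ − x); solving the quadratic gives x = 1.33 × 10^-3 M.
Fraction ionized = 1.33 × 10^-3 / 0.014 = 0.0950 → 9.5%

9.5%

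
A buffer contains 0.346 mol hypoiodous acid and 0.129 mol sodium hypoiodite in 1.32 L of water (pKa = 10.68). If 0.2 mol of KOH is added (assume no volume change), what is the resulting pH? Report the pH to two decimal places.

After neutralization: n(HOI) = 0.146 mol, n(OI-) = 0.329 mol.
pH = pKa + log([A⁻]/[HA]) = 10.68 + log(0.329/0.146) = 10.68 +0.353

pH = 11.03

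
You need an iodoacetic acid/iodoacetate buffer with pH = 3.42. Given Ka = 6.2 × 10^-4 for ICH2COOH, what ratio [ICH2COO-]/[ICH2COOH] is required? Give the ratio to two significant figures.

ratio = 1.6

pKa = -log(6.2 × 10^-4) = 3.208
pH = pKa + log(r) ⇒ log(r) = 3.42 − 3.208 = +0.212
r = [ICH2COO-]/[ICH2COOH] = 10^(+0.212) = 1.63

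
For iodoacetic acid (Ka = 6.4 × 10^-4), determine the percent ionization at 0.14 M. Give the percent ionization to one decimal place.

ICH2COOH ⇌ ICH2COO- + H+; let x = [H+] at equilibrium.
Ka = x²/(C₀ − x); solving the quadratic gives x = 9.15 × 10^-3 M.
Fraction ionized = 9.15 × 10^-3 / 0.14 = 0.0654 → 6.5%

6.5%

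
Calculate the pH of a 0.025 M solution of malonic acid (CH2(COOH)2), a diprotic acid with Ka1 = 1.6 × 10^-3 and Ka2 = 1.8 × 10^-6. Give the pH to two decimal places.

Ka1 ≫ Ka2, so treat the first dissociation as the only significant source of H+.
Ka1 = x²/(0.025 − x) = 1.6 × 10^-3
Solving the quadratic: x = (−Ka1 + √(Ka1² + 4·Ka1·C₀))/2 = 5.57 × 10^-3 M
pH = −log(5.57 × 10^-3) = 2.25

pH = 2.25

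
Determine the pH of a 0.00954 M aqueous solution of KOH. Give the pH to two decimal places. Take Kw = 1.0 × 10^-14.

KOH is a strong base; [OH-] = 0.00954 M.
pOH = -log(0.00954) = 2.02
pH = 14.00 - 2.02 = 11.98

pH = 11.98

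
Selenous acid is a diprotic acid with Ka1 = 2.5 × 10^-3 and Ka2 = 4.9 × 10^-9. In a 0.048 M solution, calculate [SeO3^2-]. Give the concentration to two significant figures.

4.9 × 10^-9 M

First ionization gives [H+] ≈ [HSeO3-] = 9.78 × 10^-3 M.
Second step: Ka2 = [H+][SeO3^2-]/[HSeO3-] ≈ [SeO3^2-] (since [H+] ≈ [HSeO3-]).
So [SeO3^2-] ≈ Ka2.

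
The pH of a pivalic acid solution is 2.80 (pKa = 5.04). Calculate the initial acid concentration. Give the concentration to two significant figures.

C₀ = 2.8 × 10^-1 M

[H+] = 10^(-2.80) = 1.58 × 10^-3 M = x
Ka = 10^(−5.04) = 9.12 × 10^-6
Ka = x²/(C₀ − x) ⇒ C₀ = x + x²/Ka
C₀ = 1.58 × 10^-3 + (1.58 × 10^-3)²/(9.12 × 10^-6) = 2.75 × 10^-1 M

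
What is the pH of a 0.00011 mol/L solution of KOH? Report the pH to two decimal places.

pH = 10.04

KOH is a strong base; [OH-] = 0.00011 M.
pOH = -log(0.00011) = 3.96
pH = 14.00 - 3.96 = 10.04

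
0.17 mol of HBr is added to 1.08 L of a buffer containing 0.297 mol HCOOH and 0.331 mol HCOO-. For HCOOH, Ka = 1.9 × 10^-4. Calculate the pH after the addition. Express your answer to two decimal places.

Added H+ converts HCOO- to HCOOH: HCOOH → 0.467 mol, HCOO- → 0.161 mol.
pKa = −log(1.9 × 10^-4) = 3.721
Henderson–Hasselbalch with mole ratio 0.161/0.467: pH = 3.721 + (-0.462)

pH = 3.26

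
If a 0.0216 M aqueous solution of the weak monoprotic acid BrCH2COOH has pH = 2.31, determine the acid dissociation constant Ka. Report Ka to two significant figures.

[H+] = 10^(-2.31) = 4.90 × 10^-3 M
At equilibrium [HA] = 0.0216 − 4.90 × 10^-3 = 1.67 × 10^-2 M
Ka = [H+][A-]/[HA] = (4.90 × 10^-3)² / 1.67 × 10^-2 = 1.4 × 10^-3

Ka = 1.4 × 10^-3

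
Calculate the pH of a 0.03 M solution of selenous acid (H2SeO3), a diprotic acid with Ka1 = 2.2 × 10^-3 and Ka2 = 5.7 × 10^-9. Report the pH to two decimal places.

pH = 2.15

Since Ka1 ≫ Ka2, the first ionization dominates [H+].
Ka1 = x²/(0.03 − x) = 2.2 × 10^-3
Solving the quadratic: x = (−Ka1 + √(Ka1² + 4·Ka1·C₀))/2 = 7.10 × 10^-3 M
pH = −log(7.10 × 10^-3) = 2.15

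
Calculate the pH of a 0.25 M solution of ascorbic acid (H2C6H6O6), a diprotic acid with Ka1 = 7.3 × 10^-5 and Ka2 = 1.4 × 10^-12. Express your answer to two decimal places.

Since Ka1 ≫ Ka2, the first ionization dominates [H+].
Ka1 = x²/(0.25 − x) = 7.3 × 10^-5
x ≈ √(7.3 × 10^-5 × 0.25) = 4.27 × 10^-3 M
pH = −log(4.27 × 10^-3) = 2.37

pH = 2.37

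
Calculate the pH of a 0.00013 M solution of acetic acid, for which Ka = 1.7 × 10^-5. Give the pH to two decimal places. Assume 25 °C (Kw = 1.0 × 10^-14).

pH = 4.41

CH3COOH ⇌ CH3COO- + H+
Ka = [H+]²/(0.00013 − [H+]) = 1.7 × 10^-5
Here C₀/Ka ≈ 7.65, so the small-[H+] approximation fails. Use the quadratic:
[H+] = (−Ka + √(Ka² + 4·Ka·C₀))/2 = 3.93 × 10^-5 M
pH = −log[H+] = −log(3.93 × 10^-5) = 4.41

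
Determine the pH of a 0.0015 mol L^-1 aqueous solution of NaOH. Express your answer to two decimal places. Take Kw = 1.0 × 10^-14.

NaOH is a strong base; [OH-] = 0.0015 M.
pOH = -log(0.0015) = 2.82
pH = 14.00 - 2.82 = 11.18

pH = 11.18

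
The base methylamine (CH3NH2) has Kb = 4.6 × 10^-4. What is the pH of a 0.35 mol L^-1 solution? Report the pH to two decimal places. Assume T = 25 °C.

CH3NH2 + H2O ⇌ CH3NH3+ + OH-
Let x = [OH-] at equilibrium. Kb = x²/(0.35 − x).
Since Kb ≪ C₀, x ≈ √(Kb·C₀) = 1.27 × 10^-2 M.
(x/C₀ = 3.6% < 5%, so the approximation holds.)
pOH = −log(1.27 × 10^-2) = 1.90; pH = 14.00 − 1.90 = 12.10

pH = 12.10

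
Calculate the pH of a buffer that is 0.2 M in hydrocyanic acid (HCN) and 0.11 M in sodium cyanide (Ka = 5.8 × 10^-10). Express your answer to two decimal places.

pH = 8.98

pKa = −log(5.8 × 10^-10) = 9.237
Using pH = pKa + log([base]/[acid]) with [base]/[acid] = 0.11/0.2:
pH = 9.237 + (-0.260) = 8.98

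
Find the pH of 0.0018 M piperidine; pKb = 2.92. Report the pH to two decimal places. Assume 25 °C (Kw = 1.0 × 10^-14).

C5H10NH + H2O ⇌ C5H10NH2+ + OH-
Kb = 10^(−2.92) = 1.20 × 10^-3
Let x = [OH-] at equilibrium. Kb = x²/(0.0018 − x).
x is not negligible relative to C₀; solve x² + 0.0012·x − 2.16e-06 = 0.
x = [−0.0012 + √(0.0012² + 8.64e-06)]/2 = 9.87 × 10^-4 M
pOH = −log(9.87 × 10^-4) = 3.01; pH = 14.00 − 3.01 = 10.99

pH = 10.99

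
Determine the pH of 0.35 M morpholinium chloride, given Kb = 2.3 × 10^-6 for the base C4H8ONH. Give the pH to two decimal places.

pH = 4.41

C4H8ONH2+ is the conjugate acid of the weak base C4H8ONH.
Ka = Kw/Kb = 1.0×10^-14 / 2.3 × 10^-6 = 4.35 × 10^-9
Ka = x²/(0.35 − x) = 4.35 × 10^-9
Assume x ≪ 0.35: x ≈ √(4.35 × 10^-9 × 0.35) = 3.90 × 10^-5 M
Check: 0.011% ionized — well under 5%, approximation valid.
pH = −log(3.90 × 10^-5) = 4.41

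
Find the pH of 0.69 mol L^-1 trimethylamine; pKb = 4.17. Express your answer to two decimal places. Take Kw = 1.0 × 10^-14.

pH = 11.83

(CH3)3N + H2O ⇌ (CH3)3NH+ + OH-
Kb = 10^(−4.17) = 6.76 × 10^-5
Let x = [OH-] at equilibrium. Kb = x²/(0.69 − x).
Since Kb ≪ C₀, x ≈ √(Kb·C₀) = 6.83 × 10^-3 M.
Check: 0.99% ionized — well under 5%, approximation valid.
pOH = −log(6.83 × 10^-3) = 2.17; pH = 14.00 − 2.17 = 11.83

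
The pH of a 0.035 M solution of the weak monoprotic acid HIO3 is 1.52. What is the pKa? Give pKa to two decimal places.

pKa = 0.72

[H+] = 10^(-1.52) = 3.02 × 10^-2 M
At equilibrium [HA] = 0.035 − 3.02 × 10^-2 = 4.80 × 10^-3 M
Ka = [H+][A-]/[HA] = (3.02 × 10^-2)² / 4.80 × 10^-3 = 1.90 × 10^-1
pKa = -log(1.90 × 10^-1) = 0.72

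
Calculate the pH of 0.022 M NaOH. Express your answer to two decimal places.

pH = 12.34

NaOH is a strong base; [OH-] = 0.022 M.
pOH = -log(0.022) = 1.66
pH = 14.00 - 1.66 = 12.34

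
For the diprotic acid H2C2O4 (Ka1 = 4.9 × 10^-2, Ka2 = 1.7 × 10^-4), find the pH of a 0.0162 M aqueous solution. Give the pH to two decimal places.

pH = 1.89

Ka1 ≫ Ka2, so treat the first dissociation as the only significant source of H+.
Ka1 = x²/(0.0162 − x) = 4.9 × 10^-2
Solving the quadratic: x = (−Ka1 + √(Ka1² + 4·Ka1·C₀))/2 = 1.28 × 10^-2 M
pH = −log(1.28 × 10^-2) = 1.89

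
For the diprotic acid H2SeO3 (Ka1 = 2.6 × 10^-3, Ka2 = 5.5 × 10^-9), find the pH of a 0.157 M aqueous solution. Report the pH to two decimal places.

pH = 1.72

Ka1 ≫ Ka2, so treat the first dissociation as the only significant source of H+.
Ka1 = x²/(0.157 − x) = 2.6 × 10^-3
Solving the quadratic: x = (−Ka1 + √(Ka1² + 4·Ka1·C₀))/2 = 1.89 × 10^-2 M
pH = −log(1.89 × 10^-2) = 1.72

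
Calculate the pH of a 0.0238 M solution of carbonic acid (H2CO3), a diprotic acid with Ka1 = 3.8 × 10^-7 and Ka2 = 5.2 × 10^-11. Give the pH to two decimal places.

pH = 4.02

Since Ka1 ≫ Ka2, the first ionization dominates [H+].
Ka1 = x²/(0.0238 − x) = 3.8 × 10^-7
x ≈ √(3.8 × 10^-7 × 0.0238) = 9.51 × 10^-5 M
pH = −log(9.51 × 10^-5) = 4.02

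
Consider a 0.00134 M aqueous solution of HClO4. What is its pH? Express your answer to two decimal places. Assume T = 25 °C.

pH = 2.87

HClO4 is a strong acid and dissociates completely, so [H+] = 0.00134 M.
pH = -log(0.00134) = 2.87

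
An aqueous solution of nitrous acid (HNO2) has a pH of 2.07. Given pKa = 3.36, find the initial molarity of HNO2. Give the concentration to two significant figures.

[H+] = 10^(-2.07) = 8.51 × 10^-3 M = x
Ka = 10^(−3.36) = 4.37 × 10^-4
Ka = x²/(C₀ − x) ⇒ C₀ = x + x²/Ka
C₀ = 8.51 × 10^-3 + (8.51 × 10^-3)²/(4.37 × 10^-4) = 1.74 × 10^-1 M

C₀ = 1.7 × 10^-1 M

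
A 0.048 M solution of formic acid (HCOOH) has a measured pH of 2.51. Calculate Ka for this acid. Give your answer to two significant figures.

Ka = 2.1 × 10^-4

[H+] = 10^(-2.51) = 3.09 × 10^-3 M
At equilibrium [HA] = 0.048 − 3.09 × 10^-3 = 4.49 × 10^-2 M
Ka = [H+][A-]/[HA] = (3.09 × 10^-3)² / 4.49 × 10^-2 = 2.1 × 10^-4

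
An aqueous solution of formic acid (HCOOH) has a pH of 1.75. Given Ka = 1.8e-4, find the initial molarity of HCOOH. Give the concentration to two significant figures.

C₀ = 1.8 M

[H+] = 10^(-1.75) = 1.78 × 10^-2 M = x
Ka = x²/(C₀ − x) ⇒ C₀ = x + x²/Ka
C₀ = 1.78 × 10^-2 + (1.78 × 10^-2)²/(1.8 × 10^-4) = 1.78 M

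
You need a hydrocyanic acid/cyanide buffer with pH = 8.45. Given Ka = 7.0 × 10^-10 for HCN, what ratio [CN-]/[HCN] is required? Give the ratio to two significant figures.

ratio = 0.20

pKa = -log(7.0 × 10^-10) = 9.155
pH = pKa + log(r) ⇒ log(r) = 8.45 − 9.155 = -0.705
r = [CN-]/[HCN] = 10^(-0.705) = 0.197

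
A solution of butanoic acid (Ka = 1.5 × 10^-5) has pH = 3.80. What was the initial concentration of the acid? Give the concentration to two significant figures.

C₀ = 1.8 × 10^-3 M

[H+] = 10^(-3.80) = 1.58 × 10^-4 M = x
Ka = x²/(C₀ − x) ⇒ C₀ = x + x²/Ka
C₀ = 1.58 × 10^-4 + (1.58 × 10^-4)²/(1.5 × 10^-5) = 1.82 × 10^-3 M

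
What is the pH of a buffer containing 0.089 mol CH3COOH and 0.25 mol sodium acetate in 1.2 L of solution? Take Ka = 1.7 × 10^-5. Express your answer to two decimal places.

pH = 5.22

pKa = −log(1.7 × 10^-5) = 4.770
Using pH = pKa + log([base]/[acid]) with [base]/[acid] = 0.25/0.089:
pH = 4.770 + (+0.449) = 5.22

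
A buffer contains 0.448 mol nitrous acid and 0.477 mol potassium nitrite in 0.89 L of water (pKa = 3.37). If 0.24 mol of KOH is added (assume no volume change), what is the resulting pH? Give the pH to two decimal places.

pH = 3.91

After neutralization: n(HNO2) = 0.208 mol, n(NO2-) = 0.717 mol.
pH = pKa + log(n_NO2-/n_HNO2) = 3.37 + log(0.717/0.208) = 3.37 + (+0.537)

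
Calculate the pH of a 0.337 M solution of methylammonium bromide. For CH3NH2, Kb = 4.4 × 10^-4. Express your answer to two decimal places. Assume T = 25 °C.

pH = 5.56

CH3NH3+ is the conjugate acid of the weak base CH3NH2.
Ka = Kw/Kb = 1.0×10^-14 / 4.4 × 10^-4 = 2.27 × 10^-11
Ka = x²/(0.337 − x) = 2.27 × 10^-11
Since Ka ≪ C₀, x ≈ √(Ka·C₀) = 2.77 × 10^-6 M.
Check: 0.00082% ionized — well under 5%, approximation valid.
pH = −log[H+] = −log(2.77 × 10^-6) = 5.56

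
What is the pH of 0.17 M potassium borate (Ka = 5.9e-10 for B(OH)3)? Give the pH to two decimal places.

B(OH)4- is the conjugate base of the weak acid B(OH)3.
Kb = Kw/Ka = 1.0×10^-14 / 5.9 × 10^-10 = 1.69 × 10^-5
From the ICE table, Kb = [OH-]²/(0.17 − [OH-]) = 1.69 × 10^-5.
Assume [OH-] ≪ 0.17: [OH-] ≈ √(1.69 × 10^-5 × 0.17) = 1.69 × 10^-3 M
pOH = 2.77, so pH = 14.00 − pOH = 11.23

pH = 11.23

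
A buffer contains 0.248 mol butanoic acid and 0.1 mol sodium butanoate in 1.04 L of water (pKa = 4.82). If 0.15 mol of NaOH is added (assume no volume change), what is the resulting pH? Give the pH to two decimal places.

pH = 5.23

After neutralization: n(CH3(CH2)2COOH) = 0.098 mol, n(CH3(CH2)2COO-) = 0.25 mol.
pH = pKa + log([A⁻]/[HA]) = 4.82 + log(0.25/0.098) = 4.82 +0.407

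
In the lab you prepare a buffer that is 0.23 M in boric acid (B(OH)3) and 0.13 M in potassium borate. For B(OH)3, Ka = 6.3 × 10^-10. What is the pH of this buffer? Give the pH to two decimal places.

pKa = −log(6.3 × 10^-10) = 9.201
Henderson–Hasselbalch: pH = pKa + log([B(OH)4-]/[B(OH)3]) = 9.201 + log(0.13/0.23)
pH = 9.201 + (-0.248) = 8.95

pH = 8.95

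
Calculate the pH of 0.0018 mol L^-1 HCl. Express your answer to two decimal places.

pH = 2.74

HCl is a strong acid and dissociates completely, so [H+] = 0.0018 M.
pH = -log(0.0018) = 2.74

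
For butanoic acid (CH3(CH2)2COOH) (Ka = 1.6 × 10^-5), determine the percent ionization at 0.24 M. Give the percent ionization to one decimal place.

CH3(CH2)2COOH ⇌ CH3(CH2)2COO- + H+; let x = [H+] at equilibrium.
x ≈ √(Ka·C₀) = √(1.6 × 10^-5 × 0.24) = 1.96 × 10^-3 M
Fraction ionized = 1.96 × 10^-3 / 0.24 = 0.0082 → 0.8%

0.8%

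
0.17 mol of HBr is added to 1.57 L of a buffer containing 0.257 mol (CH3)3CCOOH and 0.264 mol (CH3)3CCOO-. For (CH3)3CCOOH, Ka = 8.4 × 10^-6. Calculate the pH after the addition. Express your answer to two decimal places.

pH = 4.42

After neutralization: n((CH3)3CCOOH) = 0.427 mol, n((CH3)3CCOO-) = 0.094 mol.
pKa = −log(8.4 × 10^-6) = 5.076
pH = pKa + log(n_(CH3)3CCOO-/n_(CH3)3CCOOH) = 5.076 + log(0.094/0.427) = 5.076 + (-0.657)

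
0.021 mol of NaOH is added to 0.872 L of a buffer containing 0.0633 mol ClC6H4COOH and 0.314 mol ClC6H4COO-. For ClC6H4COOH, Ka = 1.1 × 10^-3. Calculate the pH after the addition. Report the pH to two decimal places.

OH- converts ClC6H4COOH to ClC6H4COO-: ClC6H4COOH → 0.0423 mol, ClC6H4COO- → 0.335 mol.
pKa = −log(1.1 × 10^-3) = 2.959
pH = pKa + log([A⁻]/[HA]) = 2.959 + log(0.335/0.0423) = 2.959 +0.899

pH = 3.86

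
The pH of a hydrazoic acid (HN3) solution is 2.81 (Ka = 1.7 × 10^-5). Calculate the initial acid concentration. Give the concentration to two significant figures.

C₀ = 1.4 × 10^-1 M

[H+] = 10^(-2.81) = 1.55 × 10^-3 M = x
Ka = x²/(C₀ − x) ⇒ C₀ = x + x²/Ka
C₀ = 1.55 × 10^-3 + (1.55 × 10^-3)²/(1.7 × 10^-5) = 1.43 × 10^-1 M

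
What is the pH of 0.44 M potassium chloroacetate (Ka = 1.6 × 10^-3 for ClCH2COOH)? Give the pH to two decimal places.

ClCH2COO- is the conjugate base of the weak acid ClCH2COOH.
Kb = Kw/Ka = 1.0×10^-14 / 1.6 × 10^-3 = 6.25 × 10^-12
Let x = [OH-] at equilibrium. Kb = x²/(0.44 − x).
Since Kb ≪ C₀, x ≈ √(Kb·C₀) = 1.66 × 10^-6 M.
pOH = 5.78, so pH = 14.00 − pOH = 8.22

pH = 8.22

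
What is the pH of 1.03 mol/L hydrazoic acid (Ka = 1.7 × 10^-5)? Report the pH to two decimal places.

pH = 2.38

HN3 ⇌ N3- + H+
Let x = [H+] at equilibrium. Ka = x²/(1.03 − x).
Neglecting x in the denominator: x = √(1.7 × 10^-5 × 1.03) = 4.18 × 10^-3 M
pH = −log[H+] = −log(4.18 × 10^-3) = 2.38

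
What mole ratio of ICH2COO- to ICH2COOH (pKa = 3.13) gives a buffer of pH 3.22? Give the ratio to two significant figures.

pH = pKa + log(r) ⇒ log(r) = 3.22 − 3.13 = +0.09
r = [ICH2COO-]/[ICH2COOH] = 10^(+0.09) = 1.23

ratio = 1.2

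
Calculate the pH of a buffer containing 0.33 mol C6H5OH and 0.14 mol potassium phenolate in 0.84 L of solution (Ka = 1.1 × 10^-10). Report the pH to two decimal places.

pH = 9.59

pKa = −log(1.1 × 10^-10) = 9.959
Henderson–Hasselbalch: pH = pKa + log([C6H5O-]/[C6H5OH]) = 9.959 + log(0.14/0.33)
pH = 9.959 + (-0.372) = 9.59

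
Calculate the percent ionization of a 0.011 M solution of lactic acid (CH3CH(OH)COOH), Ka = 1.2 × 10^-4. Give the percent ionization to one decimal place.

9.9%

CH3CH(OH)COOH ⇌ CH3CH(OH)COO- + H+; let x = [H+] at equilibrium.
Solve x² + 0.00012x − 1.32e-06 = 0 → x = 1.09 × 10^-3 M
Fraction ionized = 1.09 × 10^-3 / 0.011 = 0.0991 → 9.9%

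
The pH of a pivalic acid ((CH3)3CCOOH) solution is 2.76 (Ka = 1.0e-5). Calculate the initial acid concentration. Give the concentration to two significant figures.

C₀ = 3.0 × 10^-1 M

[H+] = 10^(-2.76) = 1.74 × 10^-3 M = x
Ka = x²/(C₀ − x) ⇒ C₀ = x + x²/Ka
C₀ = 1.74 × 10^-3 + (1.74 × 10^-3)²/(1.0 × 10^-5) = 3.04 × 10^-1 M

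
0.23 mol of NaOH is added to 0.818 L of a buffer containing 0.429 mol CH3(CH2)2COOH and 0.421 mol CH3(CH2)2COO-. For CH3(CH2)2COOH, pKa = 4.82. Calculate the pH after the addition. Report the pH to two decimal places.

After neutralization: n(CH3(CH2)2COOH) = 0.199 mol, n(CH3(CH2)2COO-) = 0.651 mol.
pH = pKa + log(n_CH3(CH2)2COO-/n_CH3(CH2)2COOH) = 4.82 + log(0.651/0.199) = 4.82 + (+0.515)

pH = 5.33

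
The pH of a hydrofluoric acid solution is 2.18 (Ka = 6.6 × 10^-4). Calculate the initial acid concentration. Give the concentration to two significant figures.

C₀ = 7.3 × 10^-2 M

[H+] = 10^(-2.18) = 6.61 × 10^-3 M = x
Ka = x²/(C₀ − x) ⇒ C₀ = x + x²/Ka
C₀ = 6.61 × 10^-3 + (6.61 × 10^-3)²/(6.6 × 10^-4) = 7.28 × 10^-2 M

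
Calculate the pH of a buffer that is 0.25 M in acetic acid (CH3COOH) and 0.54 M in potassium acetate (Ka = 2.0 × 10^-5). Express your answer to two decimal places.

pH = 5.03

pKa = −log(2.0 × 10^-5) = 4.699
Using pH = pKa + log([base]/[acid]) with [base]/[acid] = 0.54/0.25:
pH = 4.699 + (+0.334) = 5.03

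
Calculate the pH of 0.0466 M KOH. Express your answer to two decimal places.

pH = 12.67

KOH is a strong base; [OH-] = 0.0466 M.
pOH = -log(0.0466) = 1.33
pH = 14.00 - 1.33 = 12.67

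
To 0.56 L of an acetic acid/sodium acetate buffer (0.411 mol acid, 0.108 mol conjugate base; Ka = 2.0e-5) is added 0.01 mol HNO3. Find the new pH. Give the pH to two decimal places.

After neutralization: n(CH3COOH) = 0.421 mol, n(CH3COO-) = 0.098 mol.
pKa = −log(2.0 × 10^-5) = 4.699
Henderson–Hasselbalch with mole ratio 0.098/0.421: pH = 4.699 + (-0.633)

pH = 4.07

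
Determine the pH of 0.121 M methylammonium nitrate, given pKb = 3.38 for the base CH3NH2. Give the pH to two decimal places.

CH3NH3+ is the conjugate acid of the weak base CH3NH2.
Kb = 10^(−3.38) = 4.17 × 10^-4
Ka = Kw/Kb = 1.0×10^-14 / 4.17 × 10^-4 = 2.40 × 10^-11
Ka = [H+]²/(0.121 − [H+]) = 2.40 × 10^-11
Neglecting [H+] in the denominator: [H+] = √(2.40 × 10^-11 × 0.121) = 1.70 × 10^-6 M
([H+]/C₀ = 0.0014% < 5%, so the approximation holds.)
pH = −log(1.70 × 10^-6) = 5.77

pH = 5.77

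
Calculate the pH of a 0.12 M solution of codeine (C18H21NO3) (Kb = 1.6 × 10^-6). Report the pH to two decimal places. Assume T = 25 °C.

pH = 10.64

C18H21NO3 + H2O ⇌ C18H22NO3+ + OH-
Kb = [OH-]²/(0.12 − [OH-]) = 1.6 × 10^-6
Since Kb ≪ C₀, [OH-] ≈ √(Kb·C₀) = 4.38 × 10^-4 M.
Check: 0.37% ionized — well under 5%, approximation valid.
pOH = −log(4.38 × 10^-4) = 3.36; pH = 14.00 − 3.36 = 10.64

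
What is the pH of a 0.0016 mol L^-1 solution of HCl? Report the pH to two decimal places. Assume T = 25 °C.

pH = 2.80

HCl is a strong acid and dissociates completely, so [H+] = 0.0016 M.
pH = -log(0.0016) = 2.80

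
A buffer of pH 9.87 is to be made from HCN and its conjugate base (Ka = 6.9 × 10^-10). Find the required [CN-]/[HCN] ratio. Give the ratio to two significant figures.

pKa = -log(6.9 × 10^-10) = 9.161
pH = pKa + log(r) ⇒ log(r) = 9.87 − 9.161 = +0.709
r = [CN-]/[HCN] = 10^(+0.709) = 5.12

ratio = 5.1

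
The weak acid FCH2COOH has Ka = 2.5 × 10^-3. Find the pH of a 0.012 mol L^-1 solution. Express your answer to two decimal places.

pH = 2.36

FCH2COOH ⇌ FCH2COO- + H+
Ka = x²/(0.012 − x) = 2.5 × 10^-3
The 5% rule fails; solving x² + Ka·x − Ka·C₀ = 0 exactly:
x = (−Ka + √(Ka² + 4·Ka·C₀))/2 = 4.37 × 10^-3 M
pH = −log(4.37 × 10^-3) = 2.36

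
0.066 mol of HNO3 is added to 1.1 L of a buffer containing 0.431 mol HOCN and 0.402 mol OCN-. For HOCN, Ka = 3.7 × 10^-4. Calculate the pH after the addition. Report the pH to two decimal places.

After neutralization: n(HOCN) = 0.497 mol, n(OCN-) = 0.336 mol.
pKa = −log(3.7 × 10^-4) = 3.432
pH = pKa + log(n_OCN-/n_HOCN) = 3.432 + log(0.336/0.497) = 3.432 + (-0.170)

pH = 3.26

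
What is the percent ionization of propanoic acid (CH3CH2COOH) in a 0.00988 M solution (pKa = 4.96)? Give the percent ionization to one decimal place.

CH3CH2COOH ⇌ CH3CH2COO- + H+; let x = [H+] at equilibrium.
Ka = 10^(−4.96) = 1.10 × 10^-5
x ≈ √(Ka·C₀) = √(1.10 × 10^-5 × 0.00988) = 3.30 × 10^-4 M
% ionization = x/C₀ × 100% = 3.30 × 10^-4/0.00988 × 100% = 3.3%

3.3%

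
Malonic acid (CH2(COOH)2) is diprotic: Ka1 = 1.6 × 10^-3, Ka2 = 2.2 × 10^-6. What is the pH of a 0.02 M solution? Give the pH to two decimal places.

Since Ka1 ≫ Ka2, the first ionization dominates [H+].
Ka1 = x²/(0.02 − x) = 1.6 × 10^-3
Solving the quadratic: x = (−Ka1 + √(Ka1² + 4·Ka1·C₀))/2 = 4.91 × 10^-3 M
pH = −log(4.91 × 10^-3) = 2.31

pH = 2.31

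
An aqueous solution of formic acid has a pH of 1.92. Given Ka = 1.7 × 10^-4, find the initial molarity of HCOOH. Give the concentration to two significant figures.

[H+] = 10^(-1.92) = 1.20 × 10^-2 M = x
Ka = x²/(C₀ − x) ⇒ C₀ = x + x²/Ka
C₀ = 1.20 × 10^-2 + (1.20 × 10^-2)²/(1.7 × 10^-4) = 8.59 × 10^-1 M

C₀ = 8.6 × 10^-1 M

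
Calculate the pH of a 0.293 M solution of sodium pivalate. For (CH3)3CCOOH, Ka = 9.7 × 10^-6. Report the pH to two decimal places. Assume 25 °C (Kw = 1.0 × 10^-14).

(CH3)3CCOO- is the conjugate base of the weak acid (CH3)3CCOOH.
Kb = Kw/Ka = 1.0×10^-14 / 9.7 × 10^-6 = 1.03 × 10^-9
Let x = [OH-] at equilibrium. Kb = x²/(0.293 − x).
Neglecting x in the denominator: x = √(1.03 × 10^-9 × 0.293) = 1.74 × 10^-5 M
(x/C₀ = 0.0059% < 5%, so the approximation holds.)
pOH = −log(1.74 × 10^-5) = 4.76; pH = 14.00 − 4.76 = 9.24

pH = 9.24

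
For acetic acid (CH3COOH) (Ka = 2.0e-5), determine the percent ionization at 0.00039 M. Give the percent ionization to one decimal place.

CH3COOH ⇌ CH3COO- + H+; let x = [H+] at equilibrium.
Ka = x²/(C₀ − x); solving the quadratic gives x = 7.89 × 10^-5 M.
Fraction ionized = 7.89 × 10^-5 / 0.00039 = 0.2023 → 20.2%

20.2%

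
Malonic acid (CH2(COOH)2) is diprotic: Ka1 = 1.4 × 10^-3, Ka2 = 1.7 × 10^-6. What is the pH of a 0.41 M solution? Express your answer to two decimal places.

Ka1 ≫ Ka2, so treat the first dissociation as the only significant source of H+.
Ka1 = x²/(0.41 − x) = 1.4 × 10^-3
Solving the quadratic: x = (−Ka1 + √(Ka1² + 4·Ka1·C₀))/2 = 2.33 × 10^-2 M
pH = −log(2.33 × 10^-2) = 1.63

pH = 1.63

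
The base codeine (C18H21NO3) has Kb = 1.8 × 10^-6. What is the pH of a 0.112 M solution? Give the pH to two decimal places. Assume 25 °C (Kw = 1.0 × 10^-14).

pH = 10.65

C18H21NO3 + H2O ⇌ C18H22NO3+ + OH-
Kb = x²/(0.112 − x) = 1.8 × 10^-6
Since Kb ≪ C₀, x ≈ √(Kb·C₀) = 4.49 × 10^-4 M.
pOH = −log(4.49 × 10^-4) = 3.35; pH = 14.00 − 3.35 = 10.65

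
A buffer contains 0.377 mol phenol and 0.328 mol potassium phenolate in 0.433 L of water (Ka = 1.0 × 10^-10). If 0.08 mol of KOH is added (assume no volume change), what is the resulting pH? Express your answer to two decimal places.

After neutralization: n(C6H5OH) = 0.297 mol, n(C6H5O-) = 0.408 mol.
pKa = −log(1.0 × 10^-10) = 10.000
Henderson–Hasselbalch with mole ratio 0.408/0.297: pH = 10.000 + (+0.138)

pH = 10.14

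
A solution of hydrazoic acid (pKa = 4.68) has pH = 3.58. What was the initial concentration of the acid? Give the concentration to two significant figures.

[H+] = 10^(-3.58) = 2.63 × 10^-4 M = x
Ka = 10^(−4.68) = 2.09 × 10^-5
Ka = x²/(C₀ − x) ⇒ C₀ = x + x²/Ka
C₀ = 2.63 × 10^-4 + (2.63 × 10^-4)²/(2.09 × 10^-5) = 3.57 × 10^-3 M

C₀ = 3.6 × 10^-3 M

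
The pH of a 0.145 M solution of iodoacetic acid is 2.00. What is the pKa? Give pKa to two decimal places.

[H+] = 10^(-2.00) = 1.00 × 10^-2 M
At equilibrium [HA] = 0.145 − 1.00 × 10^-2 = 1.35 × 10^-1 M
Ka = [H+][A-]/[HA] = (1.00 × 10^-2)² / 1.35 × 10^-1 = 7.41 × 10^-4
pKa = -log(7.41 × 10^-4) = 3.13

pKa = 3.13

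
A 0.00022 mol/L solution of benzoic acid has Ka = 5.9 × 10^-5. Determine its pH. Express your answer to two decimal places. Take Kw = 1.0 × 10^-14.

C6H5COOH ⇌ C6H5COO- + H+
Ka = [H+]²/(0.00022 − [H+]) = 5.9 × 10^-5
The 5% rule fails; solving [H+]² + Ka·[H+] − Ka·C₀ = 0 exactly:
[H+] = [−5.9e-05 + √(5.9e-05² + 5.19e-08)]/2 = 8.82 × 10^-5 M
pH = −log(8.82 × 10^-5) = 4.05

pH = 4.05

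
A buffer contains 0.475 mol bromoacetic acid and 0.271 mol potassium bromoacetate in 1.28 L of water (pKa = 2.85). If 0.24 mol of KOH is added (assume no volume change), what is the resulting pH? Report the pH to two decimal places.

OH- converts BrCH2COOH to BrCH2COO-: BrCH2COOH → 0.235 mol, BrCH2COO- → 0.511 mol.
Henderson–Hasselbalch with mole ratio 0.511/0.235: pH = 2.85 + (+0.337)

pH = 3.19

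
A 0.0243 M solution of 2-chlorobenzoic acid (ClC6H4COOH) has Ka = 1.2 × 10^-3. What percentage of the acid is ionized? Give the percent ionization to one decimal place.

ClC6H4COOH ⇌ ClC6H4COO- + H+; let x = [H+] at equilibrium.
Solve x² + 0.0012x − 2.92e-05 = 0 → x = 4.83 × 10^-3 M
Fraction ionized = 4.83 × 10^-3 / 0.0243 = 0.1988 → 19.9%

19.9%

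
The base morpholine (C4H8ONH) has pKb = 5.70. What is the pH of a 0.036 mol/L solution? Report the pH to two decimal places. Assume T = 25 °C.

pH = 10.43

C4H8ONH + H2O ⇌ C4H8ONH2+ + OH-
Kb = 10^(−5.70) = 2.00 × 10^-6
Kb = [OH-]²/(0.036 − [OH-]) = 2.00 × 10^-6
Neglecting [OH-] in the denominator: [OH-] = √(2.00 × 10^-6 × 0.036) = 2.68 × 10^-4 M
pOH = −log(2.68 × 10^-4) = 3.57; pH = 14.00 − 3.57 = 10.43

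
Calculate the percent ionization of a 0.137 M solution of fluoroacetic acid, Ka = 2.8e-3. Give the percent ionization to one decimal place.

FCH2COOH ⇌ FCH2COO- + H+; let x = [H+] at equilibrium.
Solve x² + 0.0028x − 0.000384 = 0 → x = 1.82 × 10^-2 M
% ionization = x/C₀ × 100% = 1.82 × 10^-2/0.137 × 100% = 13.3%

13.3%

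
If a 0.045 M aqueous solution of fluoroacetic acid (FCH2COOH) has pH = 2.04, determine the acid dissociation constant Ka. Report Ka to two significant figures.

Ka = 2.3 × 10^-3

[H+] = 10^(-2.04) = 9.12 × 10^-3 M
At equilibrium [HA] = 0.045 − 9.12 × 10^-3 = 3.59 × 10^-2 M
Ka = [H+][A-]/[HA] = (9.12 × 10^-3)² / 3.59 × 10^-2 = 2.3 × 10^-3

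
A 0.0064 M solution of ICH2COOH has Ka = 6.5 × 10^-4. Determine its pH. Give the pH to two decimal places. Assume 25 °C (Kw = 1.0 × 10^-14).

pH = 2.76

ICH2COOH ⇌ ICH2COO- + H+
From the ICE table, Ka = [H+]²/(0.0064 − [H+]) = 6.5 × 10^-4.
Here C₀/Ka ≈ 9.85, so the small-[H+] approximation fails. Use the quadratic:
[H+] = (−Ka + √(Ka² + 4·Ka·C₀))/2 = 1.74 × 10^-3 M
pH = −log(1.74 × 10^-3) = 2.76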